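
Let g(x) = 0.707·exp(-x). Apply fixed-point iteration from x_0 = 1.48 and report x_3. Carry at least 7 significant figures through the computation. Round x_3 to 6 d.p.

x_1 = g(1.480000) = 0.160940
x_2 = g(0.160940) = 0.601900
x_3 = g(0.601900) = 0.387273

0.387273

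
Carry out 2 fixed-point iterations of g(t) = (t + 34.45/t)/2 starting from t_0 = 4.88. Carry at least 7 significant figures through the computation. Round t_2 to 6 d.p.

5.870255

t_1 = g(4.880000) = 5.969713
t_2 = g(5.969713) = 5.870255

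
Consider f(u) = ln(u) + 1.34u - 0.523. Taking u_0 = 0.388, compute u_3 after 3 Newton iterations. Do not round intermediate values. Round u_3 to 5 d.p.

f'(u) = 1/u + 1.34
u_0 = 0.388000: f = -0.949830, f' = 3.917320 → u_1 = 0.388000 - (-0.949830)/(3.917320) = 0.630469
u_1 = 0.630469: f = -0.139462, f' = 2.926120 → u_2 = 0.630469 - (-0.139462)/(2.926120) = 0.678130
u_2 = 0.678130: f = -0.002721, f' = 2.814643 → u_3 = 0.678130 - (-0.002721)/(2.814643) = 0.679097

0.67910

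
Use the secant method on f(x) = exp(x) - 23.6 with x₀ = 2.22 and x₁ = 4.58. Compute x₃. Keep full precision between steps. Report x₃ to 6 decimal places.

2.841569

f(x_0) = -14.392669, f(x_1) = 73.914394
x_2 = 4.580000 - (73.914394)·(4.580000 - 2.220000)/(73.914394 - (-14.392669)) = 2.604643; f(x_2) = -10.073604
x_3 = 2.604643 - (-10.073604)·(2.604643 - 4.580000)/(-10.073604 - (73.914394)) = 2.841569; f(x_3) = -6.457353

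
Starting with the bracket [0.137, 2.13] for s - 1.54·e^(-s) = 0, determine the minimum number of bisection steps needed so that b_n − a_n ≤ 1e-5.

Initial width b − a = 2.13 − 0.137 = 1.993000.
After n steps the width is (b−a)/2^n; need (b−a)/2^n ≤ 1e-5.
So n ≥ log₂(1.993000/1e-5) = log₂(199300.0000) ≈ 17.6046.
Hence n = 18.

18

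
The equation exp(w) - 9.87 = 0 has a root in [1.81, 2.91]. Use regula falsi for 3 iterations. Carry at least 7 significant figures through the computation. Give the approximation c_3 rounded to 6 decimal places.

2.278245

f(1.810000) = -3.759553, f(2.910000) = 8.486799
step 1: c = 2.147693, f(c) = -1.304924 < 0 → new bracket [2.147693, 2.910000]
step 2: c = 2.249284, f(c) = -0.389053 < 0 → new bracket [2.249284, 2.910000]
step 3: c = 2.278245, f(c) = -0.110461 < 0 → new bracket [2.278245, 2.910000]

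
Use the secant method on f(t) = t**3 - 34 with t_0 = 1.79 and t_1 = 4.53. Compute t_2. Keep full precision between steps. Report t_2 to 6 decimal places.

f(t_0) = -28.264661, f(t_1) = 58.959677
t_2 = 4.530000 - (58.959677)·(4.530000 - 1.790000)/(58.959677 - (-28.264661)) = 2.677885; f(t_2) = -14.796707

2.677885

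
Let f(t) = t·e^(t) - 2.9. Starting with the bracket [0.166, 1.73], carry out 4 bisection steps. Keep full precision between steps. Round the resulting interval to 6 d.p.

[0.948000, 1.045750]

f(0.166000) = -2.704025, f(1.730000) = 6.858331 (opposite signs)
step 1: m = 0.948000, f(m) = -0.453645 < 0 → root in [0.948000, 1.730000]
step 2: m = 1.339000, f(m) = 2.208588 > 0 → root in [0.948000, 1.339000]
step 3: m = 1.143500, f(m) = 0.687996 > 0 → root in [0.948000, 1.143500]
step 4: m = 1.045750, f(m) = 0.075715 > 0 → root in [0.948000, 1.045750]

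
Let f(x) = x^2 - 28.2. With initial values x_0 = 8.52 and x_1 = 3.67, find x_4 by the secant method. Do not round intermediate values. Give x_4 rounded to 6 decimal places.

f(x_0) = 44.390400, f(x_1) = -14.731100
x_2 = 3.670000 - (-14.731100)·(3.670000 - 8.520000)/(-14.731100 - (44.390400)) = 4.878458; f(x_2) = -4.400650
x_3 = 4.878458 - (-4.400650)·(4.878458 - 3.670000)/(-4.400650 - (-14.731100)) = 5.393247; f(x_3) = 0.887108
x_4 = 5.393247 - (0.887108)·(5.393247 - 4.878458)/(0.887108 - (-4.400650)) = 5.306882; f(x_4) = -0.037001

5.306882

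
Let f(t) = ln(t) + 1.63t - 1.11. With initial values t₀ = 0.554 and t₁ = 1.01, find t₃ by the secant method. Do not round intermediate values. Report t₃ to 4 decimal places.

f(t_0) = -0.797571, f(t_1) = 0.546250
t_2 = 1.010000 - (0.546250)·(1.010000 - 0.554000)/(0.546250 - (-0.797571)) = 0.824640; f(t_2) = 0.041356
t_3 = 0.824640 - (0.041356)·(0.824640 - 1.010000)/(0.041356 - (0.546250)) = 0.809458; f(t_3) = -0.001975

0.8095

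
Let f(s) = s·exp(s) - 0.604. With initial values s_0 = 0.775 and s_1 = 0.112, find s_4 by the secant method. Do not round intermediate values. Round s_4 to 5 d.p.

Secant update: s_(k+1) = s_k − f(s_k)·(s_k − s_(k-1))/(f(s_k) − f(s_(k-1))).
f(s_0) = 1.078209, f(s_1) = -0.478727
s_2 = 0.112000 - (-0.478727)·(0.112000 - 0.775000)/(-0.478727 - (1.078209)) = 0.315859; f(s_2) = -0.170819
s_3 = 0.315859 - (-0.170819)·(0.315859 - 0.112000)/(-0.170819 - (-0.478727)) = 0.428955; f(s_3) = 0.054725
s_4 = 0.428955 - (0.054725)·(0.428955 - 0.315859)/(0.054725 - (-0.170819)) = 0.401514; f(s_4) = -0.004105

0.40151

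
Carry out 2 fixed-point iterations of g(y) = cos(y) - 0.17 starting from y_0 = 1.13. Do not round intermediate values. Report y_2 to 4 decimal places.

y_1 = g(1.130000) = 0.256660
y_2 = g(0.256660) = 0.797243

0.7972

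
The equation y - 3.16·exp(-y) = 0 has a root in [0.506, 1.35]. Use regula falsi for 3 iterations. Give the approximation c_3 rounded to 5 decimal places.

1.07765

False-position update: c = (a·f(b) − b·f(a))/(f(b) − f(a)); replace the endpoint whose sign matches f(c).
f(0.506000) = -1.399171, f(1.350000) = 0.530801
step 1: c = 1.117874, f(c) = 0.084636 > 0 → new bracket [0.506000, 1.117874]
step 2: c = 1.082973, f(c) = 0.013037 > 0 → new bracket [0.506000, 1.082973]
step 3: c = 1.077647, f(c) = 0.001996 > 0 → new bracket [0.506000, 1.077647]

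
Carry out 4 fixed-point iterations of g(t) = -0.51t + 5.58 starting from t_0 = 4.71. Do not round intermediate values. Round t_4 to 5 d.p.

t_1 = g(4.710000) = 3.177900
t_2 = g(3.177900) = 3.959271
t_3 = g(3.959271) = 3.560772
t_4 = g(3.560772) = 3.764006

3.76401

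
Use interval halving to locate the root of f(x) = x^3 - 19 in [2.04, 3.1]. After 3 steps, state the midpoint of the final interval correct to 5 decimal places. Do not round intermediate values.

f(2.040000) = -10.510336, f(3.100000) = 10.791000 (opposite signs)
step 1: m = 2.570000, f(m) = -2.025407 < 0 → root in [2.570000, 3.100000]
step 2: m = 2.835000, f(m) = 3.785533 > 0 → root in [2.570000, 2.835000]
step 3: m = 2.702500, f(m) = 0.737726 > 0 → root in [2.570000, 2.702500]
Midpoint of [2.570000, 2.702500] = 2.636250

2.63625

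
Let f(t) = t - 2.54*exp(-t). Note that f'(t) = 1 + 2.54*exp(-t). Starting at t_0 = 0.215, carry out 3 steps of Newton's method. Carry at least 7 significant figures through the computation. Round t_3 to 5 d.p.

0.96636

t_0 = 0.215000: f = -1.833615, f' = 3.048615 → t_1 = 0.215000 - (-1.833615)/(3.048615) = 0.816458
t_1 = 0.816458: f = -0.306207, f' = 2.122665 → t_2 = 0.816458 - (-0.306207)/(2.122665) = 0.960714
t_2 = 0.960714: f = -0.011139, f' = 1.971853 → t_3 = 0.960714 - (-0.011139)/(1.971853) = 0.966363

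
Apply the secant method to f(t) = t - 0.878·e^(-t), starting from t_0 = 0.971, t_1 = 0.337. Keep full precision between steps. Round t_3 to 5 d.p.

0.52175

Secant update: t_(k+1) = t_k − f(t_k)·(t_k − t_(k-1))/(f(t_k) − f(t_(k-1))).
f(t_0) = 0.638498, f(t_1) = -0.289812
t_2 = 0.337000 - (-0.289812)·(0.337000 - 0.971000)/(-0.289812 - (0.638498)) = 0.534930; f(t_2) = 0.020677
t_3 = 0.534930 - (0.020677)·(0.534930 - 0.337000)/(0.020677 - (-0.289812)) = 0.521749; f(t_3) = 0.000673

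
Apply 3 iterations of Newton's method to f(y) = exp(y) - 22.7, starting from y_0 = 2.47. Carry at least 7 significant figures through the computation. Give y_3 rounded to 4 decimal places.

Newton update: y ← y − f(y)/f'(y).
f'(y) = exp(y)
y_0 = 2.470000: f = -10.877553, f' = 11.822447 → y_1 = 2.470000 - (-10.877553)/(11.822447) = 3.390076
y_1 = 3.390076: f = 6.968216, f' = 29.668216 → y_2 = 3.390076 - (6.968216)/(29.668216) = 3.155205
y_2 = 3.155205: f = 0.757843, f' = 23.457843 → y_3 = 3.155205 - (0.757843)/(23.457843) = 3.122898

3.1229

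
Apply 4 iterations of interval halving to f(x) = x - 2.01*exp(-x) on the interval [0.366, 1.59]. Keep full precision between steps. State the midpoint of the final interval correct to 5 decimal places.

f(0.366000) = -1.027941, f(1.590000) = 1.180110 (opposite signs)
step 1: m = 0.978000, f(m) = 0.222114 > 0 → root in [0.366000, 0.978000]
step 2: m = 0.672000, f(m) = -0.354479 < 0 → root in [0.672000, 0.978000]
step 3: m = 0.825000, f(m) = -0.055852 < 0 → root in [0.825000, 0.978000]
step 4: m = 0.901500, f(m) = 0.085520 > 0 → root in [0.825000, 0.901500]
Midpoint of [0.825000, 0.901500] = 0.863250

0.86325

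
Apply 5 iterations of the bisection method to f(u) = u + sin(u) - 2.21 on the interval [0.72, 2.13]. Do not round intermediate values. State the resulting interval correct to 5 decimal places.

[1.24875, 1.29281]

f(0.720000) = -0.830615, f(2.130000) = 0.767678 (opposite signs)
step 1: m = 1.425000, f(m) = 0.204391 > 0 → root in [0.720000, 1.425000]
step 2: m = 1.072500, f(m) = -0.259102 < 0 → root in [1.072500, 1.425000]
step 3: m = 1.248750, f(m) = -0.012660 < 0 → root in [1.248750, 1.425000]
step 4: m = 1.336875, f(m) = 0.099640 > 0 → root in [1.248750, 1.336875]
step 5: m = 1.292812, f(m) = 0.044423 > 0 → root in [1.248750, 1.292812]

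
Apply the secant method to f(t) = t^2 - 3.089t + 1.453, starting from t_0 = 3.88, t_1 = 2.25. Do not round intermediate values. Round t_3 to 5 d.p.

2.52977

f(t_0) = 4.522080, f(t_1) = -0.434750
t_2 = 2.250000 - (-0.434750)·(2.250000 - 3.880000)/(-0.434750 - (4.522080)) = 2.392963; f(t_2) = -0.212591
t_3 = 2.392963 - (-0.212591)·(2.392963 - 2.250000)/(-0.212591 - (-0.434750)) = 2.529769; f(t_3) = 0.038274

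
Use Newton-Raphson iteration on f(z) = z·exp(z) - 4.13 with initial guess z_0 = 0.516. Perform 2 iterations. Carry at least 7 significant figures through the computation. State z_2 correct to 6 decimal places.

f'(z) = (z + 1)·exp(z)
z_0 = 0.516000: f = -3.265539, f' = 2.539774 → z_1 = 0.516000 - (-3.265539)/(2.539774) = 1.801759
z_1 = 1.801759: f = 6.789201, f' = 16.979500 → z_2 = 1.801759 - (6.789201)/(16.979500) = 1.401912

1.401912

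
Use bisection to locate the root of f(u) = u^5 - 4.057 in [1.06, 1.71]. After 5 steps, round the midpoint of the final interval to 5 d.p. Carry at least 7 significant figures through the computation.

f(1.060000) = -2.718774, f(1.710000) = 10.564117 (opposite signs)
step 1: m = 1.385000, f(m) = 1.039228 > 0 → root in [1.060000, 1.385000]
step 2: m = 1.222500, f(m) = -1.326486 < 0 → root in [1.222500, 1.385000]
step 3: m = 1.303750, f(m) = -0.290208 < 0 → root in [1.303750, 1.385000]
step 4: m = 1.344375, f(m) = 0.334391 > 0 → root in [1.303750, 1.344375]
step 5: m = 1.324062, f(m) = 0.012513 > 0 → root in [1.303750, 1.324062]
Midpoint of [1.303750, 1.324062] = 1.313906

1.31391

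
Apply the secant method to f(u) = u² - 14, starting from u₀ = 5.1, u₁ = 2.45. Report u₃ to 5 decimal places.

f(u_0) = 12.010000, f(u_1) = -7.997500
u_2 = 2.450000 - (-7.997500)·(2.450000 - 5.100000)/(-7.997500 - (12.010000)) = 3.509272; f(u_2) = -1.685013
u_3 = 3.509272 - (-1.685013)·(3.509272 - 2.450000)/(-1.685013 - (-7.997500)) = 3.792026; f(u_3) = 0.379465

3.79203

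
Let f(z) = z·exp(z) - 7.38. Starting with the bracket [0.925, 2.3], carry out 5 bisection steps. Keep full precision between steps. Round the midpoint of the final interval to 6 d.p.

1.548047

f(0.925000) = -5.047272, f(2.300000) = 15.560620 (opposite signs)
step 1: m = 1.612500, f(m) = 0.707226 > 0 → root in [0.925000, 1.612500]
step 2: m = 1.268750, f(m) = -2.867812 < 0 → root in [1.268750, 1.612500]
step 3: m = 1.440625, f(m) = -1.295759 < 0 → root in [1.440625, 1.612500]
step 4: m = 1.526562, f(m) = -0.354257 < 0 → root in [1.526562, 1.612500]
step 5: m = 1.569531, f(m) = 0.160649 > 0 → root in [1.526562, 1.569531]
Midpoint of [1.526562, 1.569531] = 1.548047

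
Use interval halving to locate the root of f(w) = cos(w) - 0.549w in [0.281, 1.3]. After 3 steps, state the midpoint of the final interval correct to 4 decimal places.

0.9816

f(0.281000) = 0.806510, f(1.300000) = -0.446201 (opposite signs)
step 1: m = 0.790500, f(m) = 0.269506 > 0 → root in [0.790500, 1.300000]
step 2: m = 1.045250, f(m) = -0.072157 < 0 → root in [0.790500, 1.045250]
step 3: m = 0.917875, f(m) = 0.103596 > 0 → root in [0.917875, 1.045250]
Midpoint of [0.917875, 1.045250] = 0.981563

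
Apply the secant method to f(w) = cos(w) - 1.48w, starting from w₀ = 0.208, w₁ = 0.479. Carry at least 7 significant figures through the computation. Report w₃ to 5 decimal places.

0.56900

f(w_0) = 0.670606, f(w_1) = 0.178536
w_2 = 0.479000 - (0.178536)·(0.479000 - 0.208000)/(0.178536 - (0.670606)) = 0.577326; f(w_2) = -0.016518
w_3 = 0.577326 - (-0.016518)·(0.577326 - 0.479000)/(-0.016518 - (0.178536)) = 0.569000; f(w_3) = 0.000321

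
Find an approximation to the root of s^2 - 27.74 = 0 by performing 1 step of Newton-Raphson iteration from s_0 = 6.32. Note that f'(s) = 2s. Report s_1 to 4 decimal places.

s_0 = 6.320000: f = 12.202400, f' = 12.640000 → s_1 = 6.320000 - (12.202400)/(12.640000) = 5.354620

5.3546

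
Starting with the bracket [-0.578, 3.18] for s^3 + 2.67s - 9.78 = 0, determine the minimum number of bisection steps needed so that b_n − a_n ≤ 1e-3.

12

Initial width b − a = 3.18 − -0.578 = 3.758000.
After n steps the width is (b−a)/2^n; need (b−a)/2^n ≤ 1e-3.
So n ≥ log₂(3.758000/1e-3) = log₂(3758.0000) ≈ 11.8757.
Hence n = 12.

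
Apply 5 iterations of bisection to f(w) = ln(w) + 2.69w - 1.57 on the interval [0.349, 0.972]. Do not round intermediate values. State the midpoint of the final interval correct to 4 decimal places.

0.7092

f(0.349000) = -1.683873, f(0.972000) = 1.016281 (opposite signs)
step 1: m = 0.660500, f(m) = -0.208013 < 0 → root in [0.660500, 0.972000]
step 2: m = 0.816250, f(m) = 0.422678 > 0 → root in [0.660500, 0.816250]
step 3: m = 0.738375, f(m) = 0.112925 > 0 → root in [0.660500, 0.738375]
step 4: m = 0.699437, f(m) = -0.045992 < 0 → root in [0.699437, 0.738375]
step 5: m = 0.718906, f(m) = 0.033833 > 0 → root in [0.699437, 0.718906]
Midpoint of [0.699437, 0.718906] = 0.709172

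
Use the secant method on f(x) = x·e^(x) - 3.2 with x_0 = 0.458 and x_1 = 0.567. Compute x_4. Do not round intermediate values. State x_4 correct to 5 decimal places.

1.04985

f(x_0) = -2.475944, f(x_1) = -2.200396
x_2 = 0.567000 - (-2.200396)·(0.567000 - 0.458000)/(-2.200396 - (-2.475944)) = 1.437423; f(x_2) = 2.851312
x_3 = 1.437423 - (2.851312)·(1.437423 - 0.567000)/(2.851312 - (-2.200396)) = 0.946134; f(x_3) = -0.763011
x_4 = 0.946134 - (-0.763011)·(0.946134 - 1.437423)/(-0.763011 - (2.851312)) = 1.049849; f(x_4) = -0.200351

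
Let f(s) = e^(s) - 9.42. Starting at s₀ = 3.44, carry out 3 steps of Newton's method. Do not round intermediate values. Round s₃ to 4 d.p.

f'(s) = e^(s)
s_0 = 3.440000: f = 21.766958, f' = 31.186958 → s_1 = 3.440000 - (21.766958)/(31.186958) = 2.742049
s_1 = 2.742049: f = 6.098756, f' = 15.518756 → s_2 = 2.742049 - (6.098756)/(15.518756) = 2.349057
s_2 = 2.349057: f = 1.055684, f' = 10.475684 → s_3 = 2.349057 - (1.055684)/(10.475684) = 2.248282

2.2483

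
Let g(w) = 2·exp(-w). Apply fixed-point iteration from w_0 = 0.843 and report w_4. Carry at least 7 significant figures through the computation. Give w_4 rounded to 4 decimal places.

w_1 = g(0.843000) = 0.860835
w_2 = g(0.860835) = 0.845618
w_3 = g(0.845618) = 0.858584
w_4 = g(0.858584) = 0.847523

0.8475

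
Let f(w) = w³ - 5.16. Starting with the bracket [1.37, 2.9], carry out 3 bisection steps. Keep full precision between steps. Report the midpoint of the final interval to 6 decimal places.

f(1.370000) = -2.588647, f(2.900000) = 19.229000 (opposite signs)
step 1: m = 2.135000, f(m) = 4.571810 > 0 → root in [1.370000, 2.135000]
step 2: m = 1.752500, f(m) = 0.222377 > 0 → root in [1.370000, 1.752500]
step 3: m = 1.561250, f(m) = -1.354451 < 0 → root in [1.561250, 1.752500]
Midpoint of [1.561250, 1.752500] = 1.656875

1.656875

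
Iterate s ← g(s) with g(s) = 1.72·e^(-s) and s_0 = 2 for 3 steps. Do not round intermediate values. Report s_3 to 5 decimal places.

s_1 = g(2.000000) = 0.232777
s_2 = g(0.232777) = 1.362808
s_3 = g(1.362808) = 0.440218

0.44022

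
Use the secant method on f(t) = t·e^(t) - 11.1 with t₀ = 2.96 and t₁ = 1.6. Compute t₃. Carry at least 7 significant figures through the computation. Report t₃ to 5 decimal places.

1.83192

f(t_0) = 46.021996, f(t_1) = -3.175148
t_2 = 1.600000 - (-3.175148)·(1.600000 - 2.960000)/(-3.175148 - (46.021996)) = 1.687773; f(t_2) = -1.973488
t_3 = 1.687773 - (-1.973488)·(1.687773 - 1.600000)/(-1.973488 - (-3.175148)) = 1.831924; f(t_3) = 0.341997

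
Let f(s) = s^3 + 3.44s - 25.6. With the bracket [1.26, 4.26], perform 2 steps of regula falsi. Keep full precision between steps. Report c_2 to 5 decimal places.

f(1.260000) = -19.265224, f(4.260000) = 66.363176
step 1: c = 1.934959, f(c) = -11.699124 < 0 → new bracket [1.934959, 4.260000]
step 2: c = 2.283411, f(c) = -5.839442 < 0 → new bracket [2.283411, 4.260000]

2.28341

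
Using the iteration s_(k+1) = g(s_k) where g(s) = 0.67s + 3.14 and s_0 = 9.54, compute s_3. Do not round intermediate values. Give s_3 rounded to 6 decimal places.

9.522625

s_1 = g(9.540000) = 9.531800
s_2 = g(9.531800) = 9.526306
s_3 = g(9.526306) = 9.522625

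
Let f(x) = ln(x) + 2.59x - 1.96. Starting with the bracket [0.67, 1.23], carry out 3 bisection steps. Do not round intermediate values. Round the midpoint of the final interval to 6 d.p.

f(0.670000) = -0.625178, f(1.230000) = 1.432714 (opposite signs)
step 1: m = 0.950000, f(m) = 0.449207 > 0 → root in [0.670000, 0.950000]
step 2: m = 0.810000, f(m) = -0.072821 < 0 → root in [0.810000, 0.950000]
step 3: m = 0.880000, f(m) = 0.191367 > 0 → root in [0.810000, 0.880000]
Midpoint of [0.810000, 0.880000] = 0.845000

0.845000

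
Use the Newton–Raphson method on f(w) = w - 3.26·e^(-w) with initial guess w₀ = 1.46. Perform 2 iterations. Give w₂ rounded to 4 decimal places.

f'(w) = 1 + 3.26·e^(-w)
w_0 = 1.460000: f = 0.702910, f' = 1.757090 → w_1 = 1.460000 - (0.702910)/(1.757090) = 1.059958
w_1 = 1.059958: f = -0.069535, f' = 2.129493 → w_2 = 1.059958 - (-0.069535)/(2.129493) = 1.092611

1.0926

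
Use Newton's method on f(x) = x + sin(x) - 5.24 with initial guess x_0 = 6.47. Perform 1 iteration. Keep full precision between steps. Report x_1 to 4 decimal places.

f'(x) = 1 + cos(x)
x_0 = 6.470000: f = 1.415730, f' = 1.982601 → x_1 = 6.470000 - (1.415730)/(1.982601) = 5.755923

5.7559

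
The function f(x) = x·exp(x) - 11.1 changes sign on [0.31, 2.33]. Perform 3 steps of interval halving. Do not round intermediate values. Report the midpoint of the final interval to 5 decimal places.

f(0.310000) = -10.677338, f(2.330000) = 12.847604 (opposite signs)
step 1: m = 1.320000, f(m) = -6.158684 < 0 → root in [1.320000, 2.330000]
step 2: m = 1.825000, f(m) = 0.220101 > 0 → root in [1.320000, 1.825000]
step 3: m = 1.572500, f(m) = -3.522626 < 0 → root in [1.572500, 1.825000]
Midpoint of [1.572500, 1.825000] = 1.698750

1.69875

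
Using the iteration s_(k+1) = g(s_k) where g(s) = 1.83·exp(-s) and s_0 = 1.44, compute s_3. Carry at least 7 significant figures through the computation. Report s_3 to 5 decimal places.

0.55886

s_1 = g(1.440000) = 0.433578
s_2 = g(0.433578) = 1.186180
s_3 = g(1.186180) = 0.558856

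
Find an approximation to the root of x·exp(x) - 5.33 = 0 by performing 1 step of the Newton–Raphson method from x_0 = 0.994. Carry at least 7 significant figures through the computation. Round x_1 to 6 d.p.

1.484771

f'(x) = (x + 1)·exp(x)
x_0 = 0.994000: f = -2.644191, f' = 5.387830 → x_1 = 0.994000 - (-2.644191)/(5.387830) = 1.484771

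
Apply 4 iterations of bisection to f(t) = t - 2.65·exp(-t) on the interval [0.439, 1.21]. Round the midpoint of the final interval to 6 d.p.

f(0.439000) = -1.269404, f(1.210000) = 0.419777 (opposite signs)
step 1: m = 0.824500, f(m) = -0.337404 < 0 → root in [0.824500, 1.210000]
step 2: m = 1.017250, f(m) = 0.059042 > 0 → root in [0.824500, 1.017250]
step 3: m = 0.920875, f(m) = -0.134277 < 0 → root in [0.920875, 1.017250]
step 4: m = 0.969062, f(m) = -0.036450 < 0 → root in [0.969062, 1.017250]
Midpoint of [0.969062, 1.017250] = 0.993156

0.993156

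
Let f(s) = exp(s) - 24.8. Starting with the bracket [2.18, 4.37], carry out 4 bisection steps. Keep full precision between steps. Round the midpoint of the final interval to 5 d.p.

f(2.180000) = -15.953694, f(4.370000) = 54.243632 (opposite signs)
step 1: m = 3.275000, f(m) = 1.643225 > 0 → root in [2.180000, 3.275000]
step 2: m = 2.727500, f(m) = -9.505397 < 0 → root in [2.727500, 3.275000]
step 3: m = 3.001250, f(m) = -4.689340 < 0 → root in [3.001250, 3.275000]
step 4: m = 3.138125, f(m) = -1.739412 < 0 → root in [3.138125, 3.275000]
Midpoint of [3.138125, 3.275000] = 3.206563

3.20656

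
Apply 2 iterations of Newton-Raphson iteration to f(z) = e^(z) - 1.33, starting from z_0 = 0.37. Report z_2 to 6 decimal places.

f'(z) = e^(z)
z_0 = 0.370000: f = 0.117735, f' = 1.447735 → z_1 = 0.370000 - (0.117735)/(1.447735) = 0.288677
z_1 = 0.288677: f = 0.004660, f' = 1.334660 → z_2 = 0.288677 - (0.004660)/(1.334660) = 0.285185

0.285185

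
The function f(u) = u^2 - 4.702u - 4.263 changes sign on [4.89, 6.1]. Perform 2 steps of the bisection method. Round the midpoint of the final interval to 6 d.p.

5.343750

f(4.890000) = -3.343680, f(6.100000) = 4.264800 (opposite signs)
step 1: m = 5.495000, f(m) = 0.094535 > 0 → root in [4.890000, 5.495000]
step 2: m = 5.192500, f(m) = -1.716079 < 0 → root in [5.192500, 5.495000]
Midpoint of [5.192500, 5.495000] = 5.343750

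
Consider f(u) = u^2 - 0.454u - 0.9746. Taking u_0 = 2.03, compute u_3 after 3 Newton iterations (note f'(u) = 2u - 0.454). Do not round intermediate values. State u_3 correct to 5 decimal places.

u_0 = 2.030000: f = 2.224680, f' = 3.606000 → u_1 = 2.030000 - (2.224680)/(3.606000) = 1.413062
u_1 = 1.413062: f = 0.380613, f' = 2.372123 → u_2 = 1.413062 - (0.380613)/(2.372123) = 1.252609
u_2 = 1.252609: f = 0.025745, f' = 2.051218 → u_3 = 1.252609 - (0.025745)/(2.051218) = 1.240058

1.24006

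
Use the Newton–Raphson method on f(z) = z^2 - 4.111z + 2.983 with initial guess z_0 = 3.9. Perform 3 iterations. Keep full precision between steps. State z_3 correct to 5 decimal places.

f'(z) = 2z - 4.111
z_0 = 3.900000: f = 2.160100, f' = 3.689000 → z_1 = 3.900000 - (2.160100)/(3.689000) = 3.314448
z_1 = 3.314448: f = 0.342871, f' = 2.517897 → z_2 = 3.314448 - (0.342871)/(2.517897) = 3.178275
z_2 = 3.178275: f = 0.018543, f' = 2.245550 → z_3 = 3.178275 - (0.018543)/(2.245550) = 3.170017

3.17002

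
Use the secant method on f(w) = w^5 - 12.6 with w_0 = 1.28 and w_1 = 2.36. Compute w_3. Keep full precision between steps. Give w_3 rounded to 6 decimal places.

Secant update: w_(k+1) = w_k − f(w_k)·(w_k − w_(k-1))/(f(w_k) − f(w_(k-1))).
f(w_0) = -9.164026, f(w_1) = 60.608248
w_2 = 2.360000 - (60.608248)·(2.360000 - 1.280000)/(60.608248 - (-9.164026)) = 1.421849; f(w_2) = -6.788773
w_3 = 1.421849 - (-6.788773)·(1.421849 - 2.360000)/(-6.788773 - (60.608248)) = 1.516347; f(w_3) = -4.583338

1.516347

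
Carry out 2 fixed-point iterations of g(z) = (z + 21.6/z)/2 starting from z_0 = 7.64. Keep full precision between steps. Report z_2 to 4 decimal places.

4.6804

z_1 = g(7.640000) = 5.233613
z_2 = g(5.233613) = 4.680390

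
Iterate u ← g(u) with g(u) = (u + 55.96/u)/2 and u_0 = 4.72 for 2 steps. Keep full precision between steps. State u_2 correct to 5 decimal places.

7.51996

u_1 = g(4.720000) = 8.287966
u_2 = g(8.287966) = 7.519962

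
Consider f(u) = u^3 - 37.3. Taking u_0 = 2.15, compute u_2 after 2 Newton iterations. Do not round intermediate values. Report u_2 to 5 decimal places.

f'(u) = 3u^2
u_0 = 2.150000: f = -27.361625, f' = 13.867500 → u_1 = 2.150000 - (-27.361625)/(13.867500) = 4.123076
u_1 = 4.123076: f = 32.791261, f' = 50.999256 → u_2 = 4.123076 - (32.791261)/(50.999256) = 3.480100

3.48010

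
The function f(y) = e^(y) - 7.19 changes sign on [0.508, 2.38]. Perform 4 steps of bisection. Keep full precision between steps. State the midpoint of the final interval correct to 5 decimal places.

1.97050

f(0.508000) = -5.528036, f(2.380000) = 3.614903 (opposite signs)
step 1: m = 1.444000, f(m) = -2.952388 < 0 → root in [1.444000, 2.380000]
step 2: m = 1.912000, f(m) = -0.423392 < 0 → root in [1.912000, 2.380000]
step 3: m = 2.146000, f(m) = 1.360588 > 0 → root in [1.912000, 2.146000]
step 4: m = 2.029000, f(m) = 0.416476 > 0 → root in [1.912000, 2.029000]
Midpoint of [1.912000, 2.029000] = 1.970500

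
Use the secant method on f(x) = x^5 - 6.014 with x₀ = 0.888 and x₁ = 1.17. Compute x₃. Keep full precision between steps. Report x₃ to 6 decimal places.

1.308229

f(x_0) = -5.461840, f(x_1) = -3.821552
x_2 = 1.170000 - (-3.821552)·(1.170000 - 0.888000)/(-3.821552 - (-5.461840)) = 1.827005; f(x_2) = 14.342296
x_3 = 1.827005 - (14.342296)·(1.827005 - 1.170000)/(14.342296 - (-3.821552)) = 1.308229; f(x_3) = -2.182052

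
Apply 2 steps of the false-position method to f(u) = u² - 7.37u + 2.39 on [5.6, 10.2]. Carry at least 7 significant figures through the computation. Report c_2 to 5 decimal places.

6.84718

False-position update: c = (a·f(b) − b·f(a))/(f(b) − f(a)); replace the endpoint whose sign matches f(c).
f(5.600000) = -7.522000, f(10.200000) = 31.256000
step 1: c = 6.492289, f(c) = -3.308351 < 0 → new bracket [6.492289, 10.200000]
step 2: c = 6.847176, f(c) = -1.189871 < 0 → new bracket [6.847176, 10.200000]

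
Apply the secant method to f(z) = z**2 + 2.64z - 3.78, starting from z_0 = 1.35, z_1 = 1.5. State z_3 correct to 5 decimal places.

1.03246

f(z_0) = 1.606500, f(z_1) = 2.430000
z_2 = 1.500000 - (2.430000)·(1.500000 - 1.350000)/(2.430000 - (1.606500)) = 1.057377; f(z_2) = 0.129522
z_3 = 1.057377 - (0.129522)·(1.057377 - 1.500000)/(0.129522 - (2.430000)) = 1.032456; f(z_3) = 0.011651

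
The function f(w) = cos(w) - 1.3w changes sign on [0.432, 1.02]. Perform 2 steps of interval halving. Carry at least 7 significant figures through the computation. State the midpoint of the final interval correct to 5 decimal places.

0.65250

f(0.432000) = 0.346530, f(1.020000) = -0.802634 (opposite signs)
step 1: m = 0.726000, f(m) = -0.195964 < 0 → root in [0.432000, 0.726000]
step 2: m = 0.579000, f(m) = 0.084310 > 0 → root in [0.579000, 0.726000]
Midpoint of [0.579000, 0.726000] = 0.652500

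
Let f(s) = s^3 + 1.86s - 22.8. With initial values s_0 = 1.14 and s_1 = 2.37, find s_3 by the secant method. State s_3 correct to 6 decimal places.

f(s_0) = -19.198056, f(s_1) = -5.079747
s_2 = 2.370000 - (-5.079747)·(2.370000 - 1.140000)/(-5.079747 - (-19.198056)) = 2.812552; f(s_2) = 4.679900
s_3 = 2.812552 - (4.679900)·(2.812552 - 2.370000)/(4.679900 - (-5.079747)) = 2.600342; f(s_3) = -0.380435

2.600342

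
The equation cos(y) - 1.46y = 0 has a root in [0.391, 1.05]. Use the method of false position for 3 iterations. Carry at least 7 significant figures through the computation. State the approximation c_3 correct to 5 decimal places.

f(0.391000) = 0.353668, f(1.050000) = -1.035429
step 1: c = 0.558783, f(c) = 0.032077 > 0 → new bracket [0.558783, 1.050000]
step 2: c = 0.573544, f(c) = 0.002610 > 0 → new bracket [0.573544, 1.050000]
step 3: c = 0.574741, f(c) = 0.000210 > 0 → new bracket [0.574741, 1.050000]

0.57474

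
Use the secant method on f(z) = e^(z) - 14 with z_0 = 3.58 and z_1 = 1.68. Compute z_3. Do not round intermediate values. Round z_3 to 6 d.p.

2.895151

f(z_0) = 21.873541, f(z_1) = -8.634444
z_2 = 1.680000 - (-8.634444)·(1.680000 - 3.580000)/(-8.634444 - (21.873541)) = 2.217743; f(z_2) = -4.813430
z_3 = 2.217743 - (-4.813430)·(2.217743 - 1.680000)/(-4.813430 - (-8.634444)) = 2.895151; f(z_3) = 4.086231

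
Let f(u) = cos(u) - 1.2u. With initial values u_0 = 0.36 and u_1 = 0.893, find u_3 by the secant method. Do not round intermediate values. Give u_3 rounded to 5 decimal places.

f(u_0) = 0.503897, f(u_1) = -0.444522
u_2 = 0.893000 - (-0.444522)·(0.893000 - 0.360000)/(-0.444522 - (0.503897)) = 0.643184; f(u_2) = 0.028369
u_3 = 0.643184 - (0.028369)·(0.643184 - 0.893000)/(0.028369 - (-0.444522)) = 0.658171; f(u_3) = 0.001307

0.65817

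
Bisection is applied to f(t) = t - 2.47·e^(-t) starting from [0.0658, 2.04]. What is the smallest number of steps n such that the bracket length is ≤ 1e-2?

8

Initial width b − a = 2.04 − 0.0658 = 1.974200.
After n steps the width is (b−a)/2^n; need (b−a)/2^n ≤ 1e-2.
So n ≥ log₂(1.974200/1e-2) = log₂(197.4200) ≈ 7.6251.
Hence n = 8.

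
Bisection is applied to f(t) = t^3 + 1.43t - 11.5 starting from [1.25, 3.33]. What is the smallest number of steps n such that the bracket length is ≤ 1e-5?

Initial width b − a = 3.33 − 1.25 = 2.080000.
After n steps the width is (b−a)/2^n; need (b−a)/2^n ≤ 1e-5.
So n ≥ log₂(2.080000/1e-5) = log₂(208000.0000) ≈ 17.6662.
Hence n = 18.

18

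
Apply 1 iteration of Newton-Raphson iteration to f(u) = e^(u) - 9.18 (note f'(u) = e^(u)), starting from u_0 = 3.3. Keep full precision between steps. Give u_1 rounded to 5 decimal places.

2.63859

u_0 = 3.300000: f = 17.932639, f' = 27.112639 → u_1 = 3.300000 - (17.932639)/(27.112639) = 2.638587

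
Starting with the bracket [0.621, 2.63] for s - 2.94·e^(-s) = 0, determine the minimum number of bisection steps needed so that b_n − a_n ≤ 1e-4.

15

Initial width b − a = 2.63 − 0.621 = 2.009000.
After n steps the width is (b−a)/2^n; need (b−a)/2^n ≤ 1e-4.
So n ≥ log₂(2.009000/1e-4) = log₂(20090.0000) ≈ 14.2942.
Hence n = 15.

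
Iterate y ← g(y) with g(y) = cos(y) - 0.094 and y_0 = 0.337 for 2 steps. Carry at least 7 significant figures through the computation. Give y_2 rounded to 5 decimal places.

0.56617

y_1 = g(0.337000) = 0.849751
y_2 = g(0.849751) = 0.566170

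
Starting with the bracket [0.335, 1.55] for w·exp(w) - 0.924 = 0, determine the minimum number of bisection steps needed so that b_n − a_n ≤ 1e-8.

27

Initial width b − a = 1.55 − 0.335 = 1.215000.
After n steps the width is (b−a)/2^n; need (b−a)/2^n ≤ 1e-8.
So n ≥ log₂(1.215000/1e-8) = log₂(121500000.0000) ≈ 26.8564.
Hence n = 27.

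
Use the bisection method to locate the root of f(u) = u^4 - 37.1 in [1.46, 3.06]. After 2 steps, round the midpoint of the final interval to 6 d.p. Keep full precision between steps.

2.460000

f(1.460000) = -32.556281, f(3.060000) = 50.577005 (opposite signs)
step 1: m = 2.260000, f(m) = -11.012422 < 0 → root in [2.260000, 3.060000]
step 2: m = 2.660000, f(m) = 12.964115 > 0 → root in [2.260000, 2.660000]
Midpoint of [2.260000, 2.660000] = 2.460000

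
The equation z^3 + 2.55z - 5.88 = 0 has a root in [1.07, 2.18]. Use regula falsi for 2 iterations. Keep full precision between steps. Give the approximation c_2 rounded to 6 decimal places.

False-position update: c = (a·f(b) − b·f(a))/(f(b) − f(a)); replace the endpoint whose sign matches f(c).
f(1.070000) = -1.926457, f(2.180000) = 10.039232
step 1: c = 1.248708, f(c) = -0.748718 < 0 → new bracket [1.248708, 2.180000]
step 2: c = 1.313343, f(c) = -0.265631 < 0 → new bracket [1.313343, 2.180000]

1.313343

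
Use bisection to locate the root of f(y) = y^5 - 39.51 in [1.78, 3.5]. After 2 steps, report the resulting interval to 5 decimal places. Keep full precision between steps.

[1.78000, 2.21000]

f(1.780000) = -21.641010, f(3.500000) = 485.708750 (opposite signs)
step 1: m = 2.640000, f(m) = 88.728856 > 0 → root in [1.780000, 2.640000]
step 2: m = 2.210000, f(m) = 13.208297 > 0 → root in [1.780000, 2.210000]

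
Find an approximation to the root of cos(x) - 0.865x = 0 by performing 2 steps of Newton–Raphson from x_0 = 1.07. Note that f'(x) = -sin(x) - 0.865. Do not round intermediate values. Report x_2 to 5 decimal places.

0.80300

Newton update: x ← x − f(x)/f'(x).
x_0 = 1.070000: f = -0.445426, f' = -1.742201 → x_1 = 1.070000 - (-0.445426)/(-1.742201) = 0.814332
x_1 = 0.814332: f = -0.018042, f' = -1.592267 → x_2 = 0.814332 - (-0.018042)/(-1.592267) = 0.803000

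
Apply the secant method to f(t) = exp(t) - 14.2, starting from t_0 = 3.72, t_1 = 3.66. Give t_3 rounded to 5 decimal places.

2.81010

Secant update: t_(k+1) = t_k − f(t_k)·(t_k − t_(k-1))/(f(t_k) − f(t_(k-1))).
f(t_0) = 27.064394, f(t_1) = 24.661343
t_2 = 3.660000 - (24.661343)·(3.660000 - 3.720000)/(24.661343 - (27.064394)) = 3.044249; f(t_2) = 6.794264
t_3 = 3.044249 - (6.794264)·(3.044249 - 3.660000)/(6.794264 - (24.661343)) = 2.810099; f(t_3) = 2.411570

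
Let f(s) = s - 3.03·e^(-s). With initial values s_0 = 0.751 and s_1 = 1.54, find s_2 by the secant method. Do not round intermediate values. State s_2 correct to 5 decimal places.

1.09231

f(s_0) = -0.678840, f(s_1) = 0.890425
s_2 = 1.540000 - (0.890425)·(1.540000 - 0.751000)/(0.890425 - (-0.678840)) = 1.092309; f(s_2) = 0.075923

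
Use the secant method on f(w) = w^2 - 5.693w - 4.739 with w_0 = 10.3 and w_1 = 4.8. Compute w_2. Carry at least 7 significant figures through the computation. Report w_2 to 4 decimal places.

f(w_0) = 42.713100, f(w_1) = -9.025400
w_2 = 4.800000 - (-9.025400)·(4.800000 - 10.300000)/(-9.025400 - (42.713100)) = 5.759434; f(w_2) = -4.356375

5.7594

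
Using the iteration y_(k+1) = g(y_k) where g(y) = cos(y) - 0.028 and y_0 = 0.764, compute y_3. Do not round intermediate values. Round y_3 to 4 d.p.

y_1 = g(0.764000) = 0.694075
y_2 = g(0.694075) = 0.740646
y_3 = g(0.740646) = 0.710033

0.7100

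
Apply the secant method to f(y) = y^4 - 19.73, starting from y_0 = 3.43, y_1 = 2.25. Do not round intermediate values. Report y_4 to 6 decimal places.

Secant update: y_(k+1) = y_k − f(y_k)·(y_k − y_(k-1))/(f(y_k) − f(y_(k-1))).
f(y_0) = 118.682872, f(y_1) = 5.898906
y_2 = 2.250000 - (5.898906)·(2.250000 - 3.430000)/(5.898906 - (118.682872)) = 2.188283; f(y_2) = 3.200514
y_3 = 2.188283 - (3.200514)·(2.188283 - 2.250000)/(3.200514 - (5.898906)) = 2.115081; f(y_3) = 0.282813
y_4 = 2.115081 - (0.282813)·(2.115081 - 2.188283)/(0.282813 - (3.200514)) = 2.107986; f(y_4) = 0.015614

2.107986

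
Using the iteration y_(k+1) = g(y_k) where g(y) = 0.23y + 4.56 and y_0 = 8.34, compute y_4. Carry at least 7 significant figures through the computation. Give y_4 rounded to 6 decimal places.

y_1 = g(8.340000) = 6.478200
y_2 = g(6.478200) = 6.049986
y_3 = g(6.049986) = 5.951497
y_4 = g(5.951497) = 5.928844

5.928844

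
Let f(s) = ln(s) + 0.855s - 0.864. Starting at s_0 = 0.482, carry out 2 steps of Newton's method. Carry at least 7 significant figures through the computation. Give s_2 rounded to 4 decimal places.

f'(s) = 1/s + 0.855
s_0 = 0.482000: f = -1.181701, f' = 2.929689 → s_1 = 0.482000 - (-1.181701)/(2.929689) = 0.885354
s_1 = 0.885354: f = -0.228790, f' = 1.984492 → s_2 = 0.885354 - (-0.228790)/(1.984492) = 1.000643

1.0006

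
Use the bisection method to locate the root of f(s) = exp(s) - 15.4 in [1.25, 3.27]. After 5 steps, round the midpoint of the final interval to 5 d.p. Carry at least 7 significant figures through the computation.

2.73344

f(1.250000) = -11.909657, f(3.270000) = 10.911339 (opposite signs)
step 1: m = 2.260000, f(m) = -5.816911 < 0 → root in [2.260000, 3.270000]
step 2: m = 2.765000, f(m) = 0.479040 > 0 → root in [2.260000, 2.765000]
step 3: m = 2.512500, f(m) = -3.064269 < 0 → root in [2.512500, 2.765000]
step 4: m = 2.638750, f(m) = -1.404302 < 0 → root in [2.638750, 2.765000]
step 5: m = 2.701875, f(m) = -0.492343 < 0 → root in [2.701875, 2.765000]
Midpoint of [2.701875, 2.765000] = 2.733437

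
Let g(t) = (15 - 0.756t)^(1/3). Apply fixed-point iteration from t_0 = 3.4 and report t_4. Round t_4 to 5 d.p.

2.36410

t_1 = g(3.400000) = 2.316429
t_2 = g(2.316429) = 2.366239
t_3 = g(2.366239) = 2.363995
t_4 = g(2.363995) = 2.364096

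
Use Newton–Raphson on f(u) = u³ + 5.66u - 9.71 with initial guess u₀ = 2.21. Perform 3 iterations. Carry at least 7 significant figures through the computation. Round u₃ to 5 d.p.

f'(u) = 3u² + 5.66
u_0 = 2.210000: f = 13.592461, f' = 20.312300 → u_1 = 2.210000 - (13.592461)/(20.312300) = 1.540826
u_1 = 1.540826: f = 2.669220, f' = 12.782435 → u_2 = 1.540826 - (2.669220)/(12.782435) = 1.332007
u_2 = 1.332007: f = 0.192460, f' = 10.982726 → u_3 = 1.332007 - (0.192460)/(10.982726) = 1.314483

1.31448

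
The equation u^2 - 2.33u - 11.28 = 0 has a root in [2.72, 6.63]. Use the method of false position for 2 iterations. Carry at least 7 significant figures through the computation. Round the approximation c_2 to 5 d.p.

4.59725

f(2.720000) = -10.219200, f(6.630000) = 17.229000
step 1: c = 4.175726, f(c) = -3.572751 < 0 → new bracket [4.175726, 6.630000]
step 2: c = 4.597254, f(c) = -0.856858 < 0 → new bracket [4.597254, 6.630000]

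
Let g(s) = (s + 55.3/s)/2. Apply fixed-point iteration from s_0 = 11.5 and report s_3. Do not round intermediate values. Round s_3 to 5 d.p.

s_1 = g(11.500000) = 8.154348
s_2 = g(8.154348) = 7.468003
s_3 = g(7.468003) = 7.436464

7.43646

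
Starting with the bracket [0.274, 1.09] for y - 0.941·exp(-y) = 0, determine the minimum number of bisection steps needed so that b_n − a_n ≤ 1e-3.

Initial width b − a = 1.09 − 0.274 = 0.816000.
After n steps the width is (b−a)/2^n; need (b−a)/2^n ≤ 1e-3.
So n ≥ log₂(0.816000/1e-3) = log₂(816.0000) ≈ 9.6724.
Hence n = 10.

10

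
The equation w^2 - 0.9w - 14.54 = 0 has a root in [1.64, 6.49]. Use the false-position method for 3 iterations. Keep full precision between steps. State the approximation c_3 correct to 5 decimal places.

4.24516

False-position update: c = (a·f(b) − b·f(a))/(f(b) − f(a)); replace the endpoint whose sign matches f(c).
f(1.640000) = -13.326400, f(6.490000) = 21.739100
step 1: c = 3.483209, f(c) = -5.542144 < 0 → new bracket [3.483209, 6.490000]
step 2: c = 4.094034, f(c) = -1.463516 < 0 → new bracket [4.094034, 6.490000]
step 3: c = 4.245161, f(c) = -0.339255 < 0 → new bracket [4.245161, 6.490000]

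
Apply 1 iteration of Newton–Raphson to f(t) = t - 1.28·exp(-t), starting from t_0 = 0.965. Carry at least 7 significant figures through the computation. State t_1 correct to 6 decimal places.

f'(t) = 1 + 1.28·exp(-t)
t_0 = 0.965000: f = 0.477342, f' = 1.487658 → t_1 = 0.965000 - (0.477342)/(1.487658) = 0.644132

0.644132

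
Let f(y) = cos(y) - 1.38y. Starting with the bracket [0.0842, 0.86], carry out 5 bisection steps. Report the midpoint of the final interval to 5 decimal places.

0.60544

f(0.084200) = 0.880261, f(0.860000) = -0.534363 (opposite signs)
step 1: m = 0.472100, f(m) = 0.239117 > 0 → root in [0.472100, 0.860000]
step 2: m = 0.666050, f(m) = -0.132881 < 0 → root in [0.472100, 0.666050]
step 3: m = 0.569075, f(m) = 0.057076 > 0 → root in [0.569075, 0.666050]
step 4: m = 0.617563, f(m) = -0.036944 < 0 → root in [0.569075, 0.617563]
step 5: m = 0.593319, f(m) = 0.010310 > 0 → root in [0.593319, 0.617563]
Midpoint of [0.593319, 0.617563] = 0.605441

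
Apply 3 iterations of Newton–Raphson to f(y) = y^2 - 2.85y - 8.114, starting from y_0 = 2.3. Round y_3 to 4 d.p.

4.6808

f'(y) = 2y - 2.85
y_0 = 2.300000: f = -9.379000, f' = 1.750000 → y_1 = 2.300000 - (-9.379000)/(1.750000) = 7.659429
y_1 = 7.659429: f = 28.723475, f' = 12.468857 → y_2 = 7.659429 - (28.723475)/(12.468857) = 5.355811
y_2 = 5.355811: f = 5.306653, f' = 7.861623 → y_3 = 5.355811 - (5.306653)/(7.861623) = 4.680804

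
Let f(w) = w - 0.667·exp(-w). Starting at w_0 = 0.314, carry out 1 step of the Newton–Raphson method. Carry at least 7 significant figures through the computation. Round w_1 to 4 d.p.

f'(w) = 1 + 0.667·exp(-w)
w_0 = 0.314000: f = -0.173256, f' = 1.487256 → w_1 = 0.314000 - (-0.173256)/(1.487256) = 0.430494

0.4305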